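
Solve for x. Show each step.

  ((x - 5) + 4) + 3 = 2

Step 1. [((x - 5) + 4) + 3 = 2] 3 comes off first (subtract 3) ⇒ sub: (x - 5) + 4 = -1.
Step 2. [(x - 5) + 4 = -1] +4 is outermost — subtract 4 both sides. So sub: x - 5 = -5.
Step 3. [x - 5 = -5] 5 comes off first (add 5), so sub: x = 0.

Answer: x ∈ {0}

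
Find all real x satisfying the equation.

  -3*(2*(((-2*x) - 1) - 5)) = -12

Step 1. [-3*(2*(((-2*x) - 1) - 5)) = -12] leading coefficient -3: divide by -3, so div: 2*(((-2*x) - 1) - 5) = 4.
Step 2. [2*(((-2*x) - 1) - 5) = 4] 2 out front; divide by 2. So div: ((-2*x) - 1) - 5 = 2.
Step 3. [((-2*x) - 1) - 5 = 2] -5 is outermost — add 5 both sides. So sub: (-2*x) - 1 = 7.
Step 4. [(-2*x) - 1 = 7] add 1: x sits inside (… - 1) ⇒ sub: -2*x = 8.
Step 5. [-2*x = 8] -2 out front; divide by -2, so div: x = -4.

Answer: x ∈ {-4}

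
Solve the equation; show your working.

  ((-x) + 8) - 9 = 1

Step 1. [((-x) + 8) - 9 = 1] 9 comes off first (add 9) ⇒ sub: (-x) + 8 = 10.
Step 2. [(-x) + 8 = 10] +8 is outermost — subtract 8 both sides. So sub: -x = 2.
Step 3. [-x = 2] LHS negated; negate both sides. So neg: x = -2.

Answer: x ∈ {-2}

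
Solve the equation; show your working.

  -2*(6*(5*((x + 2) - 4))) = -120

Step 1. [-2*(6*(5*((x + 2) - 4))) = -120] LHS = -2·(…); ÷-2 both sides ⇒ div: 6*(5*((x + 2) - 4)) = 60.
Step 2. [6*(5*((x + 2) - 4)) = 60] LHS = 6·(…); ÷6 both sides, so div: 5*((x + 2) - 4) = 10.
Step 3. [5*((x + 2) - 4) = 10] divide by the outer 5. So div: (x + 2) - 4 = 2.
Step 4. [(x + 2) - 4 = 2] the outer -4 inverts by adding 4. So sub: x + 2 = 6.
Step 5. [x + 2 = 6] 2 comes off first (subtract 2), so sub: x = 4.

Answer: x ∈ {4}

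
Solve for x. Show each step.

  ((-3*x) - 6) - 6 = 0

Step 1. [((-3*x) - 6) - 6 = 0] -6 is outermost — add 6 both sides ⇒ sub: (-3*x) - 6 = 6.
Step 2. [(-3*x) - 6 = 6] common factor -3 (LHS and 6) — divide through. So factor: x + 2 = -2.
Step 3. [x + 2 = -2] 2 comes off first (subtract 2) ⇒ sub: x = -4.

Answer: x ∈ {-4}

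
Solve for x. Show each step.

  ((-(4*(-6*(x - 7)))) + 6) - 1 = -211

Step 1. [((-(4*(-6*(x - 7)))) + 6) - 1 = -211] peel the -1: add 1 from each side. So sub: (-(4*(-6*(x - 7)))) + 6 = -210.
Step 2. [(-(4*(-6*(x - 7)))) + 6 = -210] peel the +6: subtract 6 from each side ⇒ sub: -(4*(-6*(x - 7))) = -216.
Step 3. [-(4*(-6*(x - 7))) = -216] flip signs both sides ⇒ neg: 4*(-6*(x - 7)) = 216.
Step 4. [4*(-6*(x - 7)) = 216] 4·(inner) — divide through by 4, so div: -6*(x - 7) = 54.
Step 5. [-6*(x - 7) = 54] LHS = -6·(…); ÷-6 both sides. So div: x - 7 = -9.
Step 6. [x - 7 = -9] -7 is outermost — add 7 both sides ⇒ sub: x = -2.

Answer: x ∈ {-2}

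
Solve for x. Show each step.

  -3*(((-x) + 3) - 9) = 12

Step 1. [-3*(((-x) + 3) - 9) = 12] divide by the outer -3, so div: ((-x) + 3) - 9 = -4.
Step 2. [((-x) + 3) - 9 = -4] add 9: x sits inside (… - 9). So sub: (-x) + 3 = 5.
Step 3. [(-x) + 3 = 5] peel the +3: subtract 3 from each side ⇒ sub: -x = 2.
Step 4. [-x = 2] LHS negated; negate both sides ⇒ neg: x = -2.

Answer: x ∈ {-2}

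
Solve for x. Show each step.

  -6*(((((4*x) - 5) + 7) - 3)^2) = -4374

Step 1. [-6*(((((4*x) - 5) + 7) - 3)^2) = -4374] -6 out front; divide by -6 ⇒ div: ((((4*x) - 5) + 7) - 3)^2 = 729.
Step 2. [((((4*x) - 5) + 7) - 3)^2 = 729] LHS squared, RHS 729 ≥ 0: apply √ (±), so sqrt: (((4*x) - 5) + 7) - 3 = 27 or -27.
Step 3. [(((4*x) - 5) + 7) - 3 = 27 or -27] -3 is outermost — add 3 both sides ⇒ sub: ((4*x) - 5) + 7 = 30 or -24.
Step 4. [((4*x) - 5) + 7 = 30 or -24] +7 is outermost — subtract 7 both sides, so sub: (4*x) - 5 = 23 or -31.
Step 5. [(4*x) - 5 = 23 or -31] peel the -5: add 5 from each side. So sub: 4*x = 28 or -26.
Step 6. [4*x = 28 or -26] 4 out front; divide by 4 ⇒ div: x = 7 or -13/2.

Answer: x ∈ {-13/2, 7}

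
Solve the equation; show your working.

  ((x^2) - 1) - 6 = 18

Step 1. [((x^2) - 1) - 6 = 18] add 6: x sits inside (… - 6), so sub: (x^2) - 1 = 24.
Step 2. [(x^2) - 1 = 24] peel the -1: add 1 from each side ⇒ sub: x^2 = 25.
Step 3. [x^2 = 25] √ both sides: 25 ≥ 0 gives two branches ⇒ sqrt: x = 5 or -5.

Answer: x ∈ {-5, 5}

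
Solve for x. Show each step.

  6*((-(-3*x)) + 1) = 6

Step 1. [6*((-(-3*x)) + 1) = 6] LHS = 6·(…); ÷6 both sides, so div: (-(-3*x)) + 1 = 1.
Step 2. [(-(-3*x)) + 1 = 1] the outer +1 inverts by subtracting 1 ⇒ sub: -(-3*x) = 0.
Step 3. [-(-3*x) = 0] flip signs both sides ⇒ neg: -3*x = 0.
Step 4. [-3*x = 0] divide by the outer -3. So div: x = 0.

Answer: x ∈ {0}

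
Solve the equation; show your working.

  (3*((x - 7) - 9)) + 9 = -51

Step 1. [(3*((x - 7) - 9)) + 9 = -51] +9 is outermost — subtract 9 both sides. So sub: 3*((x - 7) - 9) = -60.
Step 2. [3*((x - 7) - 9) = -60] 3·(inner) — divide through by 3 ⇒ div: (x - 7) - 9 = -20.
Step 3. [(x - 7) - 9 = -20] peel the -9: add 9 from each side. So sub: x - 7 = -11.
Step 4. [x - 7 = -11] peel the -7: add 7 from each side. So sub: x = -4.

Answer: x ∈ {-4}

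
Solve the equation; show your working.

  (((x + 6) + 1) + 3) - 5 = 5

Step 1. [(((x + 6) + 1) + 3) - 5 = 5] the outer -5 inverts by adding 5 ⇒ sub: ((x + 6) + 1) + 3 = 10.
Step 2. [((x + 6) + 1) + 3 = 10] subtract 3: x sits inside (… + 3). So sub: (x + 6) + 1 = 7.
Step 3. [(x + 6) + 1 = 7] 1 comes off first (subtract 1), so sub: x + 6 = 6.
Step 4. [x + 6 = 6] subtract 6: x sits inside (… + 6) ⇒ sub: x = 0.

Answer: x ∈ {0}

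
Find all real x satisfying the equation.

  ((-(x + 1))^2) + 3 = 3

Step 1. [((-(x + 1))^2) + 3 = 3] peel the +3: subtract 3 from each side. So sub: (-(x + 1))^2 = 0.
Step 2. [(-(x + 1))^2 = 0] √ both sides: 0 ≥ 0 gives two branches ⇒ sqrt: -(x + 1) = 0.
Step 3. [-(x + 1) = 0] flip signs both sides. So neg: x + 1 = 0.
Step 4. [x + 1 = 0] peel the +1: subtract 1 from each side, so sub: x = -1.

Answer: x ∈ {-1}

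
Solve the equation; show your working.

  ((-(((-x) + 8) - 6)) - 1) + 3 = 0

Step 1. [((-(((-x) + 8) - 6)) - 1) + 3 = 0] subtract 3: x sits inside (… + 3), so sub: (-(((-x) + 8) - 6)) - 1 = -3.
Step 2. [(-(((-x) + 8) - 6)) - 1 = -3] peel the -1: add 1 from each side. So sub: -(((-x) + 8) - 6) = -2.
Step 3. [-(((-x) + 8) - 6) = -2] leading − — multiply by −1, so neg: ((-x) + 8) - 6 = 2.
Step 4. [((-x) + 8) - 6 = 2] add 6: x sits inside (… - 6). So sub: (-x) + 8 = 8.
Step 5. [(-x) + 8 = 8] +8 is outermost — subtract 8 both sides. So sub: -x = 0.
Step 6. [-x = 0] leading − — multiply by −1. So neg: x = 0.

Answer: x ∈ {0}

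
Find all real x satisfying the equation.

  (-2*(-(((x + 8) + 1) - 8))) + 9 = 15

Step 1. [(-2*(-(((x + 8) + 1) - 8))) + 9 = 15] peel the +9: subtract 9 from each side, so sub: -2*(-(((x + 8) + 1) - 8)) = 6.
Step 2. [-2*(-(((x + 8) + 1) - 8)) = 6] -2 out front; divide by -2, so div: -(((x + 8) + 1) - 8) = -3.
Step 3. [-(((x + 8) + 1) - 8) = -3] flip signs both sides, so neg: ((x + 8) + 1) - 8 = 3.
Step 4. [((x + 8) + 1) - 8 = 3] 8 comes off first (add 8). So sub: (x + 8) + 1 = 11.
Step 5. [(x + 8) + 1 = 11] peel the +1: subtract 1 from each side. So sub: x + 8 = 10.
Step 6. [x + 8 = 10] subtract 8: x sits inside (… + 8). So sub: x = 2.

Answer: x ∈ {2}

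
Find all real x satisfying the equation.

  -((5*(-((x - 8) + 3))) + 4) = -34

Step 1. [-((5*(-((x - 8) + 3))) + 4) = -34] flip signs both sides. So neg: (5*(-((x - 8) + 3))) + 4 = 34.
Step 2. [(5*(-((x - 8) + 3))) + 4 = 34] +4 is outermost — subtract 4 both sides. So sub: 5*(-((x - 8) + 3)) = 30.
Step 3. [5*(-((x - 8) + 3)) = 30] 5·(inner) — divide through by 5. So div: -((x - 8) + 3) = 6.
Step 4. [-((x - 8) + 3) = 6] LHS negated; negate both sides. So neg: (x - 8) + 3 = -6.
Step 5. [(x - 8) + 3 = -6] +3 is outermost — subtract 3 both sides. So sub: x - 8 = -9.
Step 6. [x - 8 = -9] 8 comes off first (add 8) ⇒ sub: x = -1.

Answer: x ∈ {-1}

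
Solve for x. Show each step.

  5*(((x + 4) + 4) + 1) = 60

Step 1. [5*(((x + 4) + 4) + 1) = 60] 5·(inner) — divide through by 5, so div: ((x + 4) + 4) + 1 = 12.
Step 2. [((x + 4) + 4) + 1 = 12] 1 comes off first (subtract 1). So sub: (x + 4) + 4 = 11.
Step 3. [(x + 4) + 4 = 11] the outer +4 inverts by subtracting 4. So sub: x + 4 = 7.
Step 4. [x + 4 = 7] subtract 4: x sits inside (… + 4), so sub: x = 3.

Answer: x ∈ {3}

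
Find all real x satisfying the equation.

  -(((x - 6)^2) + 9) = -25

Step 1. [-(((x - 6)^2) + 9) = -25] leading − — multiply by −1. So neg: ((x - 6)^2) + 9 = 25.
Step 2. [((x - 6)^2) + 9 = 25] +9 is outermost — subtract 9 both sides. So sub: (x - 6)^2 = 16.
Step 3. [(x - 6)^2 = 16] LHS squared, RHS 16 ≥ 0: apply √ (±), so sqrt: x - 6 = 4 or -4.
Step 4. [x - 6 = 4 or -4] the outer -6 inverts by adding 6 ⇒ sub: x = 10 or 2.

Answer: x ∈ {2, 10}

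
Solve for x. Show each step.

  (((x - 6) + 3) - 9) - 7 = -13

Step 1. [(((x - 6) + 3) - 9) - 7 = -13] peel the -7: add 7 from each side ⇒ sub: ((x - 6) + 3) - 9 = -6.
Step 2. [((x - 6) + 3) - 9 = -6] the outer -9 inverts by adding 9, so sub: (x - 6) + 3 = 3.
Step 3. [(x - 6) + 3 = 3] subtract 3: x sits inside (… + 3), so sub: x - 6 = 0.
Step 4. [x - 6 = 0] peel the -6: add 6 from each side, so sub: x = 6.

Answer: x ∈ {6}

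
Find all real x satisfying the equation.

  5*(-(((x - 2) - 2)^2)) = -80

Step 1. [5*(-(((x - 2) - 2)^2)) = -80] divide by the outer 5. So div: -(((x - 2) - 2)^2) = -16.
Step 2. [-(((x - 2) - 2)^2) = -16] leading − — multiply by −1 ⇒ neg: ((x - 2) - 2)^2 = 16.
Step 3. [((x - 2) - 2)^2 = 16] 16 ≥ 0, LHS is (·)² — take ±√. So sqrt: (x - 2) - 2 = 4 or -4.
Step 4. [(x - 2) - 2 = 4 or -4] add 2: x sits inside (… - 2), so sub: x - 2 = 6 or -2.
Step 5. [x - 2 = 6 or -2] peel the -2: add 2 from each side, so sub: x = 8 or 0.

Answer: x ∈ {0, 8}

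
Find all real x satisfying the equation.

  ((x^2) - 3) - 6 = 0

Step 1. [((x^2) - 3) - 6 = 0] -6 is outermost — add 6 both sides ⇒ sub: (x^2) - 3 = 6.
Step 2. [(x^2) - 3 = 6] -3 is outermost — add 3 both sides ⇒ sub: x^2 = 9.
Step 3. [x^2 = 9] LHS squared, RHS 9 ≥ 0: apply √ (±), so sqrt: x = 3 or -3.

Answer: x ∈ {-3, 3}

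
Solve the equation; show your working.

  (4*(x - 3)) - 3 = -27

Step 1. [(4*(x - 3)) - 3 = -27] add 3: x sits inside (… - 3), so sub: 4*(x - 3) = -24.
Step 2. [4*(x - 3) = -24] leading coefficient 4: divide by 4, so div: x - 3 = -6.
Step 3. [x - 3 = -6] peel the -3: add 3 from each side. So sub: x = -3.

Answer: x ∈ {-3}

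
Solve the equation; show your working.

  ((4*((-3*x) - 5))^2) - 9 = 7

Step 1. [((4*((-3*x) - 5))^2) - 9 = 7] -9 is outermost — add 9 both sides. So sub: (4*((-3*x) - 5))^2 = 16.
Step 2. [(4*((-3*x) - 5))^2 = 16] 16 ≥ 0, LHS is (·)² — take ±√, so sqrt: 4*((-3*x) - 5) = 4 or -4.
Step 3. [4*((-3*x) - 5) = 4 or -4] LHS = 4·(…); ÷4 both sides. So div: (-3*x) - 5 = 1 or -1.
Step 4. [(-3*x) - 5 = 1 or -1] the outer -5 inverts by adding 5, so sub: -3*x = 6 or 4.
Step 5. [-3*x = 6 or 4] -3 out front; divide by -3 ⇒ div: x = -2 or -4/3.

Answer: x ∈ {-2, -4/3}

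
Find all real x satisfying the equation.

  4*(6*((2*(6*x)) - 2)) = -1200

Step 1. [4*(6*((2*(6*x)) - 2)) = -1200] 4·(inner) — divide through by 4. So div: 6*((2*(6*x)) - 2) = -300.
Step 2. [6*((2*(6*x)) - 2) = -300] LHS = 6·(…); ÷6 both sides. So div: (2*(6*x)) - 2 = -50.
Step 3. [(2*(6*x)) - 2 = -50] the outer -2 inverts by adding 2 ⇒ sub: 2*(6*x) = -48.
Step 4. [2*(6*x) = -48] leading coefficient 2: divide by 2. So div: 6*x = -24.
Step 5. [6*x = -24] divide by the outer 6, so div: x = -4.

Answer: x ∈ {-4}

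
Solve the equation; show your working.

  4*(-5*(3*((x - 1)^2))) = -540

Step 1. [4*(-5*(3*((x - 1)^2))) = -540] divide by the outer 4. So div: -5*(3*((x - 1)^2)) = -135.
Step 2. [-5*(3*((x - 1)^2)) = -135] divide by the outer -5, so div: 3*((x - 1)^2) = 27.
Step 3. [3*((x - 1)^2) = 27] 3·(inner) — divide through by 3. So div: (x - 1)^2 = 9.
Step 4. [(x - 1)^2 = 9] 9 ≥ 0, LHS is (·)² — take ±√, so sqrt: x - 1 = 3 or -3.
Step 5. [x - 1 = 3 or -3] add 1: x sits inside (… - 1), so sub: x = 4 or -2.

Answer: x ∈ {-2, 4}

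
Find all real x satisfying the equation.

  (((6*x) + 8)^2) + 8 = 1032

Step 1. [(((6*x) + 8)^2) + 8 = 1032] peel the +8: subtract 8 from each side. So sub: ((6*x) + 8)^2 = 1024.
Step 2. [((6*x) + 8)^2 = 1024] LHS squared, RHS 1024 ≥ 0: apply √ (±) ⇒ sqrt: (6*x) + 8 = 32 or -32.
Step 3. [(6*x) + 8 = 32 or -32] 8 comes off first (subtract 8) ⇒ sub: 6*x = 24 or -40.
Step 4. [6*x = 24 or -40] leading coefficient 6: divide by 6 ⇒ div: x = 4 or -20/3.

Answer: x ∈ {-20/3, 4}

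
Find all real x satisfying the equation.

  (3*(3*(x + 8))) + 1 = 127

Step 1. [(3*(3*(x + 8))) + 1 = 127] +1 is outermost — subtract 1 both sides ⇒ sub: 3*(3*(x + 8)) = 126.
Step 2. [3*(3*(x + 8)) = 126] divide by the outer 3 ⇒ div: 3*(x + 8) = 42.
Step 3. [3*(x + 8) = 42] 3 out front; divide by 3 ⇒ div: x + 8 = 14.
Step 4. [x + 8 = 14] subtract 8: x sits inside (… + 8) ⇒ sub: x = 6.

Answer: x ∈ {6}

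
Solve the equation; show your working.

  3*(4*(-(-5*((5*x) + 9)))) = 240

Step 1. [3*(4*(-(-5*((5*x) + 9)))) = 240] leading coefficient 3: divide by 3 ⇒ div: 4*(-(-5*((5*x) + 9))) = 80.
Step 2. [4*(-(-5*((5*x) + 9))) = 80] 4 out front; divide by 4 ⇒ div: -(-5*((5*x) + 9)) = 20.
Step 3. [-(-5*((5*x) + 9)) = 20] leading − — multiply by −1, so neg: -5*((5*x) + 9) = -20.
Step 4. [-5*((5*x) + 9) = -20] LHS = -5·(…); ÷-5 both sides. So div: (5*x) + 9 = 4.
Step 5. [(5*x) + 9 = 4] +9 is outermost — subtract 9 both sides. So sub: 5*x = -5.
Step 6. [5*x = -5] 5 out front; divide by 5. So div: x = -1.

Answer: x ∈ {-1}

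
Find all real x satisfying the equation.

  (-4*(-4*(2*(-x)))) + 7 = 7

Step 1. [(-4*(-4*(2*(-x)))) + 7 = 7] 7 comes off first (subtract 7), so sub: -4*(-4*(2*(-x))) = 0.
Step 2. [-4*(-4*(2*(-x))) = 0] -4·(inner) — divide through by -4, so div: -4*(2*(-x)) = 0.
Step 3. [-4*(2*(-x)) = 0] divide by the outer -4, so div: 2*(-x) = 0.
Step 4. [2*(-x) = 0] divide by the outer 2 ⇒ div: -x = 0.
Step 5. [-x = 0] leading − — multiply by −1, so neg: x = 0.

Answer: x ∈ {0}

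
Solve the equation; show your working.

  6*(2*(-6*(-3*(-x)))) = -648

Step 1. [6*(2*(-6*(-3*(-x)))) = -648] 6 out front; divide by 6 ⇒ div: 2*(-6*(-3*(-x))) = -108.
Step 2. [2*(-6*(-3*(-x))) = -108] 2·(inner) — divide through by 2. So div: -6*(-3*(-x)) = -54.
Step 3. [-6*(-3*(-x)) = -54] LHS = -6·(…); ÷-6 both sides, so div: -3*(-x) = 9.
Step 4. [-3*(-x) = 9] divide by the outer -3, so div: -x = -3.
Step 5. [-x = -3] leading − — multiply by −1. So neg: x = 3.

Answer: x ∈ {3}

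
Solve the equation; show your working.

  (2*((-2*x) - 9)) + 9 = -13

Step 1. [(2*((-2*x) - 9)) + 9 = -13] subtract 9: x sits inside (… + 9), so sub: 2*((-2*x) - 9) = -22.
Step 2. [2*((-2*x) - 9) = -22] divide by the outer 2. So div: (-2*x) - 9 = -11.
Step 3. [(-2*x) - 9 = -11] peel the -9: add 9 from each side, so sub: -2*x = -2.
Step 4. [-2*x = -2] divide by the outer -2, so div: x = 1.

Answer: x ∈ {1}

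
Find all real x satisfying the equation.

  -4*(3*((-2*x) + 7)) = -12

Step 1. [-4*(3*((-2*x) + 7)) = -12] divide by the outer -4. So div: 3*((-2*x) + 7) = 3.
Step 2. [3*((-2*x) + 7) = 3] 3 out front; divide by 3 ⇒ div: (-2*x) + 7 = 1.
Step 3. [(-2*x) + 7 = 1] subtract 7: x sits inside (… + 7), so sub: -2*x = -6.
Step 4. [-2*x = -6] -2 out front; divide by -2, so div: x = 3.

Answer: x ∈ {3}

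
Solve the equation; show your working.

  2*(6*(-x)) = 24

Step 1. [2*(6*(-x)) = 24] LHS = 2·(…); ÷2 both sides, so div: 6*(-x) = 12.
Step 2. [6*(-x) = 12] divide by the outer 6. So div: -x = 2.
Step 3. [-x = 2] LHS negated; negate both sides, so neg: x = -2.

Answer: x ∈ {-2}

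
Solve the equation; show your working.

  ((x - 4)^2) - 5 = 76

Step 1. [((x - 4)^2) - 5 = 76] add 5: x sits inside (… - 5). So sub: (x - 4)^2 = 81.
Step 2. [(x - 4)^2 = 81] √ both sides: 81 ≥ 0 gives two branches. So sqrt: x - 4 = 9 or -9.
Step 3. [x - 4 = 9 or -9] the outer -4 inverts by adding 4. So sub: x = 13 or -5.

Answer: x ∈ {-5, 13}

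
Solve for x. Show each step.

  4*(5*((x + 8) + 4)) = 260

Step 1. [4*(5*((x + 8) + 4)) = 260] divide by the outer 4 ⇒ div: 5*((x + 8) + 4) = 65.
Step 2. [5*((x + 8) + 4) = 65] LHS = 5·(…); ÷5 both sides, so div: (x + 8) + 4 = 13.
Step 3. [(x + 8) + 4 = 13] the outer +4 inverts by subtracting 4. So sub: x + 8 = 9.
Step 4. [x + 8 = 9] peel the +8: subtract 8 from each side ⇒ sub: x = 1.

Answer: x ∈ {1}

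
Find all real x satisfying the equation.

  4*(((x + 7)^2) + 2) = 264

Step 1. [4*(((x + 7)^2) + 2) = 264] 4·(inner) — divide through by 4. So div: ((x + 7)^2) + 2 = 66.
Step 2. [((x + 7)^2) + 2 = 66] the outer +2 inverts by subtracting 2 ⇒ sub: (x + 7)^2 = 64.
Step 3. [(x + 7)^2 = 64] 64 ≥ 0, LHS is (·)² — take ±√ ⇒ sqrt: x + 7 = 8 or -8.
Step 4. [x + 7 = 8 or -8] 7 comes off first (subtract 7). So sub: x = 1 or -15.

Answer: x ∈ {-15, 1}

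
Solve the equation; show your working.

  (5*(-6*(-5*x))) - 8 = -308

Step 1. [(5*(-6*(-5*x))) - 8 = -308] add 8: x sits inside (… - 8). So sub: 5*(-6*(-5*x)) = -300.
Step 2. [5*(-6*(-5*x)) = -300] LHS = 5·(…); ÷5 both sides. So div: -6*(-5*x) = -60.
Step 3. [-6*(-5*x) = -60] divide by the outer -6, so div: -5*x = 10.
Step 4. [-5*x = 10] -5 out front; divide by -5 ⇒ div: x = -2.

Answer: x ∈ {-2}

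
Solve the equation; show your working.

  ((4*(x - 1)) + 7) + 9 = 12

Step 1. [((4*(x - 1)) + 7) + 9 = 12] the outer +9 inverts by subtracting 9 ⇒ sub: (4*(x - 1)) + 7 = 3.
Step 2. [(4*(x - 1)) + 7 = 3] peel the +7: subtract 7 from each side, so sub: 4*(x - 1) = -4.
Step 3. [4*(x - 1) = -4] 4 out front; divide by 4 ⇒ div: x - 1 = -1.
Step 4. [x - 1 = -1] the outer -1 inverts by adding 1 ⇒ sub: x = 0.

Answer: x ∈ {0}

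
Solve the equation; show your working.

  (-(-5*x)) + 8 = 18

Step 1. [(-(-5*x)) + 8 = 18] peel the +8: subtract 8 from each side ⇒ sub: -(-5*x) = 10.
Step 2. [-(-5*x) = 10] leading − — multiply by −1, so neg: -5*x = -10.
Step 3. [-5*x = -10] -5 out front; divide by -5 ⇒ div: x = 2.

Answer: x ∈ {2}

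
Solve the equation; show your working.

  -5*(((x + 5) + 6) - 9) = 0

Step 1. [-5*(((x + 5) + 6) - 9) = 0] -5·(inner) — divide through by -5. So div: ((x + 5) + 6) - 9 = 0.
Step 2. [((x + 5) + 6) - 9 = 0] peel the -9: add 9 from each side, so sub: (x + 5) + 6 = 9.
Step 3. [(x + 5) + 6 = 9] the outer +6 inverts by subtracting 6 ⇒ sub: x + 5 = 3.
Step 4. [x + 5 = 3] subtract 5: x sits inside (… + 5). So sub: x = -2.

Answer: x ∈ {-2}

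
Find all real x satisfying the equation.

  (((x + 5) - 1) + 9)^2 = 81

Step 1. [(((x + 5) - 1) + 9)^2 = 81] 81 ≥ 0, LHS is (·)² — take ±√. So sqrt: ((x + 5) - 1) + 9 = 9 or -9.
Step 2. [((x + 5) - 1) + 9 = 9 or -9] subtract 9: x sits inside (… + 9) ⇒ sub: (x + 5) - 1 = 0 or -18.
Step 3. [(x + 5) - 1 = 0 or -18] 1 comes off first (add 1). So sub: x + 5 = 1 or -17.
Step 4. [x + 5 = 1 or -17] the outer +5 inverts by subtracting 5 ⇒ sub: x = -4 or -22.

Answer: x ∈ {-22, -4}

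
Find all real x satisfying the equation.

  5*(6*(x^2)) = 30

Step 1. [5*(6*(x^2)) = 30] LHS = 5·(…); ÷5 both sides, so div: 6*(x^2) = 6.
Step 2. [6*(x^2) = 6] divide by the outer 6 ⇒ div: x^2 = 1.
Step 3. [x^2 = 1] √ both sides: 1 ≥ 0 gives two branches. So sqrt: x = 1 or -1.

Answer: x ∈ {-1, 1}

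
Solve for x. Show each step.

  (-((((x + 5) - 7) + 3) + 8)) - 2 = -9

Step 1. [(-((((x + 5) - 7) + 3) + 8)) - 2 = -9] add 2: x sits inside (… - 2) ⇒ sub: -((((x + 5) - 7) + 3) + 8) = -7.
Step 2. [-((((x + 5) - 7) + 3) + 8) = -7] flip signs both sides ⇒ neg: (((x + 5) - 7) + 3) + 8 = 7.
Step 3. [(((x + 5) - 7) + 3) + 8 = 7] peel the +8: subtract 8 from each side. So sub: ((x + 5) - 7) + 3 = -1.
Step 4. [((x + 5) - 7) + 3 = -1] +3 is outermost — subtract 3 both sides, so sub: (x + 5) - 7 = -4.
Step 5. [(x + 5) - 7 = -4] -7 is outermost — add 7 both sides, so sub: x + 5 = 3.
Step 6. [x + 5 = 3] subtract 5: x sits inside (… + 5). So sub: x = -2.

Answer: x ∈ {-2}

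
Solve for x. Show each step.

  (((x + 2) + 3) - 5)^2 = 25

Step 1. [(((x + 2) + 3) - 5)^2 = 25] 25 ≥ 0, LHS is (·)² — take ±√. So sqrt: ((x + 2) + 3) - 5 = 5 or -5.
Step 2. [((x + 2) + 3) - 5 = 5 or -5] peel the -5: add 5 from each side ⇒ sub: (x + 2) + 3 = 10 or 0.
Step 3. [(x + 2) + 3 = 10 or 0] peel the +3: subtract 3 from each side. So sub: x + 2 = 7 or -3.
Step 4. [x + 2 = 7 or -3] peel the +2: subtract 2 from each side. So sub: x = 5 or -5.

Answer: x ∈ {-5, 5}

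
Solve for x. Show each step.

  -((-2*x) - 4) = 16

Step 1. [-((-2*x) - 4) = 16] LHS negated; negate both sides, so neg: (-2*x) - 4 = -16.
Step 2. [(-2*x) - 4 = -16] peel the -4: add 4 from each side ⇒ sub: -2*x = -12.
Step 3. [-2*x = -12] leading coefficient -2: divide by -2, so div: x = 6.

Answer: x ∈ {6}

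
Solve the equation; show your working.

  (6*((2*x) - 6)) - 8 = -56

Step 1. [(6*((2*x) - 6)) - 8 = -56] add 8: x sits inside (… - 8), so sub: 6*((2*x) - 6) = -48.
Step 2. [6*((2*x) - 6) = -48] LHS = 6·(…); ÷6 both sides, so div: (2*x) - 6 = -8.
Step 3. [(2*x) - 6 = -8] common factor 2 (LHS and -8) — divide through, so factor: x - 3 = -4.
Step 4. [x - 3 = -4] peel the -3: add 3 from each side. So sub: x = -1.

Answer: x ∈ {-1}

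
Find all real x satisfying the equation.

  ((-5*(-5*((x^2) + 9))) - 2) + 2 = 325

Step 1. [((-5*(-5*((x^2) + 9))) - 2) + 2 = 325] 2 comes off first (subtract 2). So sub: (-5*(-5*((x^2) + 9))) - 2 = 323.
Step 2. [(-5*(-5*((x^2) + 9))) - 2 = 323] -2 is outermost — add 2 both sides ⇒ sub: -5*(-5*((x^2) + 9)) = 325.
Step 3. [-5*(-5*((x^2) + 9)) = 325] -5 out front; divide by -5. So div: -5*((x^2) + 9) = -65.
Step 4. [-5*((x^2) + 9) = -65] leading coefficient -5: divide by -5 ⇒ div: (x^2) + 9 = 13.
Step 5. [(x^2) + 9 = 13] peel the +9: subtract 9 from each side, so sub: x^2 = 4.
Step 6. [x^2 = 4] √ both sides: 4 ≥ 0 gives two branches ⇒ sqrt: x = 2 or -2.

Answer: x ∈ {-2, 2}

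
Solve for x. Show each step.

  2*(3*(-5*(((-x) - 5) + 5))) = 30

Step 1. [2*(3*(-5*(((-x) - 5) + 5))) = 30] 2·(inner) — divide through by 2. So div: 3*(-5*(((-x) - 5) + 5)) = 15.
Step 2. [3*(-5*(((-x) - 5) + 5)) = 15] 3 out front; divide by 3. So div: -5*(((-x) - 5) + 5) = 5.
Step 3. [-5*(((-x) - 5) + 5) = 5] LHS = -5·(…); ÷-5 both sides, so div: ((-x) - 5) + 5 = -1.
Step 4. [((-x) - 5) + 5 = -1] subtract 5: x sits inside (… + 5) ⇒ sub: (-x) - 5 = -6.
Step 5. [(-x) - 5 = -6] -5 is outermost — add 5 both sides ⇒ sub: -x = -1.
Step 6. [-x = -1] flip signs both sides ⇒ neg: x = 1.

Answer: x ∈ {1}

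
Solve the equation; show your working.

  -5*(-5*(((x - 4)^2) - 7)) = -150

Step 1. [-5*(-5*(((x - 4)^2) - 7)) = -150] LHS = -5·(…); ÷-5 both sides. So div: -5*(((x - 4)^2) - 7) = 30.
Step 2. [-5*(((x - 4)^2) - 7) = 30] -5 out front; divide by -5. So div: ((x - 4)^2) - 7 = -6.
Step 3. [((x - 4)^2) - 7 = -6] 7 comes off first (add 7), so sub: (x - 4)^2 = 1.
Step 4. [(x - 4)^2 = 1] 1 ≥ 0, LHS is (·)² — take ±√ ⇒ sqrt: x - 4 = 1 or -1.
Step 5. [x - 4 = 1 or -1] -4 is outermost — add 4 both sides. So sub: x = 5 or 3.

Answer: x ∈ {3, 5}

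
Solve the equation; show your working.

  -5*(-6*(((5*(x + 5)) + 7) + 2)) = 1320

Step 1. [-5*(-6*(((5*(x + 5)) + 7) + 2)) = 1320] leading coefficient -5: divide by -5 ⇒ div: -6*(((5*(x + 5)) + 7) + 2) = -264.
Step 2. [-6*(((5*(x + 5)) + 7) + 2) = -264] divide by the outer -6, so div: ((5*(x + 5)) + 7) + 2 = 44.
Step 3. [((5*(x + 5)) + 7) + 2 = 44] peel the +2: subtract 2 from each side ⇒ sub: (5*(x + 5)) + 7 = 42.
Step 4. [(5*(x + 5)) + 7 = 42] subtract 7: x sits inside (… + 7). So sub: 5*(x + 5) = 35.
Step 5. [5*(x + 5) = 35] 5·(inner) — divide through by 5 ⇒ div: x + 5 = 7.
Step 6. [x + 5 = 7] subtract 5: x sits inside (… + 5) ⇒ sub: x = 2.

Answer: x ∈ {2}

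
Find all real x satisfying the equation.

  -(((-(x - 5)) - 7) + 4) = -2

Step 1. [-(((-(x - 5)) - 7) + 4) = -2] LHS negated; negate both sides, so neg: ((-(x - 5)) - 7) + 4 = 2.
Step 2. [((-(x - 5)) - 7) + 4 = 2] subtract 4: x sits inside (… + 4). So sub: (-(x - 5)) - 7 = -2.
Step 3. [(-(x - 5)) - 7 = -2] -7 is outermost — add 7 both sides. So sub: -(x - 5) = 5.
Step 4. [-(x - 5) = 5] LHS negated; negate both sides ⇒ neg: x - 5 = -5.
Step 5. [x - 5 = -5] 5 comes off first (add 5). So sub: x = 0.

Answer: x ∈ {0}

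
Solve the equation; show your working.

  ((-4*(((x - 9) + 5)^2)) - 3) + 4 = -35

Step 1. [((-4*(((x - 9) + 5)^2)) - 3) + 4 = -35] +4 is outermost — subtract 4 both sides. So sub: (-4*(((x - 9) + 5)^2)) - 3 = -39.
Step 2. [(-4*(((x - 9) + 5)^2)) - 3 = -39] 3 comes off first (add 3), so sub: -4*(((x - 9) + 5)^2) = -36.
Step 3. [-4*(((x - 9) + 5)^2) = -36] divide by the outer -4, so div: ((x - 9) + 5)^2 = 9.
Step 4. [((x - 9) + 5)^2 = 9] 9 ≥ 0, LHS is (·)² — take ±√ ⇒ sqrt: (x - 9) + 5 = 3 or -3.
Step 5. [(x - 9) + 5 = 3 or -3] peel the +5: subtract 5 from each side. So sub: x - 9 = -2 or -8.
Step 6. [x - 9 = -2 or -8] add 9: x sits inside (… - 9), so sub: x = 7 or 1.

Answer: x ∈ {1, 7}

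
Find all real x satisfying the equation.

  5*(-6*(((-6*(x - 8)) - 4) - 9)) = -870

Step 1. [5*(-6*(((-6*(x - 8)) - 4) - 9)) = -870] 5 out front; divide by 5. So div: -6*(((-6*(x - 8)) - 4) - 9) = -174.
Step 2. [-6*(((-6*(x - 8)) - 4) - 9) = -174] -6·(inner) — divide through by -6 ⇒ div: ((-6*(x - 8)) - 4) - 9 = 29.
Step 3. [((-6*(x - 8)) - 4) - 9 = 29] -9 is outermost — add 9 both sides. So sub: (-6*(x - 8)) - 4 = 38.
Step 4. [(-6*(x - 8)) - 4 = 38] peel the -4: add 4 from each side, so sub: -6*(x - 8) = 42.
Step 5. [-6*(x - 8) = 42] LHS = -6·(…); ÷-6 both sides ⇒ div: x - 8 = -7.
Step 6. [x - 8 = -7] peel the -8: add 8 from each side. So sub: x = 1.

Answer: x ∈ {1}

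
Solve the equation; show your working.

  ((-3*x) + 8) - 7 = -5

Step 1. [((-3*x) + 8) - 7 = -5] the outer -7 inverts by adding 7. So sub: (-3*x) + 8 = 2.
Step 2. [(-3*x) + 8 = 2] 8 comes off first (subtract 8). So sub: -3*x = -6.
Step 3. [-3*x = -6] -3·(inner) — divide through by -3. So div: x = 2.

Answer: x ∈ {2}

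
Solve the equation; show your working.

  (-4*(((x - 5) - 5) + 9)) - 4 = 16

Step 1. [(-4*(((x - 5) - 5) + 9)) - 4 = 16] peel the -4: add 4 from each side. So sub: -4*(((x - 5) - 5) + 9) = 20.
Step 2. [-4*(((x - 5) - 5) + 9) = 20] -4 out front; divide by -4. So div: ((x - 5) - 5) + 9 = -5.
Step 3. [((x - 5) - 5) + 9 = -5] subtract 9: x sits inside (… + 9). So sub: (x - 5) - 5 = -14.
Step 4. [(x - 5) - 5 = -14] add 5: x sits inside (… - 5), so sub: x - 5 = -9.
Step 5. [x - 5 = -9] peel the -5: add 5 from each side ⇒ sub: x = -4.

Answer: x ∈ {-4}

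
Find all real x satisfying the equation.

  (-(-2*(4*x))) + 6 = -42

Step 1. [(-(-2*(4*x))) + 6 = -42] subtract 6: x sits inside (… + 6). So sub: -(-2*(4*x)) = -48.
Step 2. [-(-2*(4*x)) = -48] leading − — multiply by −1, so neg: -2*(4*x) = 48.
Step 3. [-2*(4*x) = 48] -2 out front; divide by -2 ⇒ div: 4*x = -24.
Step 4. [4*x = -24] 4 out front; divide by 4 ⇒ div: x = -6.

Answer: x ∈ {-6}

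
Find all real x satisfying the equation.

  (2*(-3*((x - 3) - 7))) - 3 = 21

Step 1. [(2*(-3*((x - 3) - 7))) - 3 = 21] 3 comes off first (add 3) ⇒ sub: 2*(-3*((x - 3) - 7)) = 24.
Step 2. [2*(-3*((x - 3) - 7)) = 24] 2·(inner) — divide through by 2, so div: -3*((x - 3) - 7) = 12.
Step 3. [-3*((x - 3) - 7) = 12] leading coefficient -3: divide by -3 ⇒ div: (x - 3) - 7 = -4.
Step 4. [(x - 3) - 7 = -4] peel the -7: add 7 from each side, so sub: x - 3 = 3.
Step 5. [x - 3 = 3] add 3: x sits inside (… - 3), so sub: x = 6.

Answer: x ∈ {6}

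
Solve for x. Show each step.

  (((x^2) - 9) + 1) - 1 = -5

Step 1. [(((x^2) - 9) + 1) - 1 = -5] 1 comes off first (add 1). So sub: ((x^2) - 9) + 1 = -4.
Step 2. [((x^2) - 9) + 1 = -4] the outer +1 inverts by subtracting 1. So sub: (x^2) - 9 = -5.
Step 3. [(x^2) - 9 = -5] -9 is outermost — add 9 both sides, so sub: x^2 = 4.
Step 4. [x^2 = 4] √ both sides: 4 ≥ 0 gives two branches. So sqrt: x = 2 or -2.

Answer: x ∈ {-2, 2}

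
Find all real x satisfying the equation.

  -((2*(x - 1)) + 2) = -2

Step 1. [-((2*(x - 1)) + 2) = -2] leading − — multiply by −1 ⇒ neg: (2*(x - 1)) + 2 = 2.
Step 2. [(2*(x - 1)) + 2 = 2] 2 | LHS and 2 | 2: pull 2 out. So factor: (x - 1) + 1 = 1.
Step 3. [(x - 1) + 1 = 1] the outer +1 inverts by subtracting 1. So sub: x - 1 = 0.
Step 4. [x - 1 = 0] the outer -1 inverts by adding 1, so sub: x = 1.

Answer: x ∈ {1}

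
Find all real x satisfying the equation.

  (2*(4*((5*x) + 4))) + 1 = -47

Step 1. [(2*(4*((5*x) + 4))) + 1 = -47] +1 is outermost — subtract 1 both sides. So sub: 2*(4*((5*x) + 4)) = -48.
Step 2. [2*(4*((5*x) + 4)) = -48] divide by the outer 2, so div: 4*((5*x) + 4) = -24.
Step 3. [4*((5*x) + 4) = -24] divide by the outer 4, so div: (5*x) + 4 = -6.
Step 4. [(5*x) + 4 = -6] the outer +4 inverts by subtracting 4, so sub: 5*x = -10.
Step 5. [5*x = -10] 5·(inner) — divide through by 5. So div: x = -2.

Answer: x ∈ {-2}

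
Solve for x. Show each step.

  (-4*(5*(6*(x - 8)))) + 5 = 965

Step 1. [(-4*(5*(6*(x - 8)))) + 5 = 965] peel the +5: subtract 5 from each side. So sub: -4*(5*(6*(x - 8))) = 960.
Step 2. [-4*(5*(6*(x - 8))) = 960] divide by the outer -4, so div: 5*(6*(x - 8)) = -240.
Step 3. [5*(6*(x - 8)) = -240] leading coefficient 5: divide by 5 ⇒ div: 6*(x - 8) = -48.
Step 4. [6*(x - 8) = -48] LHS = 6·(…); ÷6 both sides, so div: x - 8 = -8.
Step 5. [x - 8 = -8] peel the -8: add 8 from each side ⇒ sub: x = 0.

Answer: x ∈ {0}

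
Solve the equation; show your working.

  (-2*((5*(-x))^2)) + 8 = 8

Step 1. [(-2*((5*(-x))^2)) + 8 = 8] common factor -2 (LHS and 8) — divide through. So factor: ((5*(-x))^2) - 4 = -4.
Step 2. [((5*(-x))^2) - 4 = -4] peel the -4: add 4 from each side, so sub: (5*(-x))^2 = 0.
Step 3. [(5*(-x))^2 = 0] 0 ≥ 0, LHS is (·)² — take ±√, so sqrt: 5*(-x) = 0.
Step 4. [5*(-x) = 0] 5·(inner) — divide through by 5 ⇒ div: -x = 0.
Step 5. [-x = 0] leading − — multiply by −1 ⇒ neg: x = 0.

Answer: x ∈ {0}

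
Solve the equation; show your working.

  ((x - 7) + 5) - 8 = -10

Step 1. [((x - 7) + 5) - 8 = -10] peel the -8: add 8 from each side, so sub: (x - 7) + 5 = -2.
Step 2. [(x - 7) + 5 = -2] 5 comes off first (subtract 5) ⇒ sub: x - 7 = -7.
Step 3. [x - 7 = -7] add 7: x sits inside (… - 7), so sub: x = 0.

Answer: x ∈ {0}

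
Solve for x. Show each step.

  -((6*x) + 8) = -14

Step 1. [-((6*x) + 8) = -14] LHS negated; negate both sides. So neg: (6*x) + 8 = 14.
Step 2. [(6*x) + 8 = 14] +8 is outermost — subtract 8 both sides, so sub: 6*x = 6.
Step 3. [6*x = 6] leading coefficient 6: divide by 6, so div: x = 1.

Answer: x ∈ {1}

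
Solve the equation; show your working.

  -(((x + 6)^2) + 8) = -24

Step 1. [-(((x + 6)^2) + 8) = -24] leading − — multiply by −1, so neg: ((x + 6)^2) + 8 = 24.
Step 2. [((x + 6)^2) + 8 = 24] subtract 8: x sits inside (… + 8) ⇒ sub: (x + 6)^2 = 16.
Step 3. [(x + 6)^2 = 16] LHS squared, RHS 16 ≥ 0: apply √ (±), so sqrt: x + 6 = 4 or -4.
Step 4. [x + 6 = 4 or -4] subtract 6: x sits inside (… + 6). So sub: x = -2 or -10.

Answer: x ∈ {-10, -2}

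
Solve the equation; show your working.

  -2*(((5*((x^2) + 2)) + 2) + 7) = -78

Step 1. [-2*(((5*((x^2) + 2)) + 2) + 7) = -78] leading coefficient -2: divide by -2. So div: ((5*((x^2) + 2)) + 2) + 7 = 39.
Step 2. [((5*((x^2) + 2)) + 2) + 7 = 39] the outer +7 inverts by subtracting 7, so sub: (5*((x^2) + 2)) + 2 = 32.
Step 3. [(5*((x^2) + 2)) + 2 = 32] the outer +2 inverts by subtracting 2 ⇒ sub: 5*((x^2) + 2) = 30.
Step 4. [5*((x^2) + 2) = 30] LHS = 5·(…); ÷5 both sides ⇒ div: (x^2) + 2 = 6.
Step 5. [(x^2) + 2 = 6] the outer +2 inverts by subtracting 2 ⇒ sub: x^2 = 4.
Step 6. [x^2 = 4] √ both sides: 4 ≥ 0 gives two branches. So sqrt: x = 2 or -2.

Answer: x ∈ {-2, 2}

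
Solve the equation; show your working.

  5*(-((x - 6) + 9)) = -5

Step 1. [5*(-((x - 6) + 9)) = -5] LHS = 5·(…); ÷5 both sides, so div: -((x - 6) + 9) = -1.
Step 2. [-((x - 6) + 9) = -1] LHS negated; negate both sides, so neg: (x - 6) + 9 = 1.
Step 3. [(x - 6) + 9 = 1] 9 comes off first (subtract 9), so sub: x - 6 = -8.
Step 4. [x - 6 = -8] peel the -6: add 6 from each side. So sub: x = -2.

Answer: x ∈ {-2}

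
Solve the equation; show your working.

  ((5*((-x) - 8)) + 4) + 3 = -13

Step 1. [((5*((-x) - 8)) + 4) + 3 = -13] peel the +3: subtract 3 from each side ⇒ sub: (5*((-x) - 8)) + 4 = -16.
Step 2. [(5*((-x) - 8)) + 4 = -16] +4 is outermost — subtract 4 both sides ⇒ sub: 5*((-x) - 8) = -20.
Step 3. [5*((-x) - 8) = -20] 5·(inner) — divide through by 5 ⇒ div: (-x) - 8 = -4.
Step 4. [(-x) - 8 = -4] -8 is outermost — add 8 both sides ⇒ sub: -x = 4.
Step 5. [-x = 4] leading − — multiply by −1. So neg: x = -4.

Answer: x ∈ {-4}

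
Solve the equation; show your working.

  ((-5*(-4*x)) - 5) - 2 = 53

Step 1. [((-5*(-4*x)) - 5) - 2 = 53] peel the -2: add 2 from each side ⇒ sub: (-5*(-4*x)) - 5 = 55.
Step 2. [(-5*(-4*x)) - 5 = 55] common factor -5 (LHS and 55) — divide through ⇒ factor: (-4*x) + 1 = -11.
Step 3. [(-4*x) + 1 = -11] +1 is outermost — subtract 1 both sides ⇒ sub: -4*x = -12.
Step 4. [-4*x = -12] leading coefficient -4: divide by -4 ⇒ div: x = 3.

Answer: x ∈ {3}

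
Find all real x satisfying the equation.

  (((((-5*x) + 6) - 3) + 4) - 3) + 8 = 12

Step 1. [(((((-5*x) + 6) - 3) + 4) - 3) + 8 = 12] subtract 8: x sits inside (… + 8), so sub: ((((-5*x) + 6) - 3) + 4) - 3 = 4.
Step 2. [((((-5*x) + 6) - 3) + 4) - 3 = 4] 3 comes off first (add 3). So sub: (((-5*x) + 6) - 3) + 4 = 7.
Step 3. [(((-5*x) + 6) - 3) + 4 = 7] 4 comes off first (subtract 4). So sub: ((-5*x) + 6) - 3 = 3.
Step 4. [((-5*x) + 6) - 3 = 3] the outer -3 inverts by adding 3, so sub: (-5*x) + 6 = 6.
Step 5. [(-5*x) + 6 = 6] subtract 6: x sits inside (… + 6) ⇒ sub: -5*x = 0.
Step 6. [-5*x = 0] leading coefficient -5: divide by -5, so div: x = 0.

Answer: x ∈ {0}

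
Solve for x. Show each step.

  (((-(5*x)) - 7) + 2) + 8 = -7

Step 1. [(((-(5*x)) - 7) + 2) + 8 = -7] subtract 8: x sits inside (… + 8), so sub: ((-(5*x)) - 7) + 2 = -15.
Step 2. [((-(5*x)) - 7) + 2 = -15] subtract 2: x sits inside (… + 2). So sub: (-(5*x)) - 7 = -17.
Step 3. [(-(5*x)) - 7 = -17] add 7: x sits inside (… - 7) ⇒ sub: -(5*x) = -10.
Step 4. [-(5*x) = -10] flip signs both sides ⇒ neg: 5*x = 10.
Step 5. [5*x = 10] 5·(inner) — divide through by 5 ⇒ div: x = 2.

Answer: x ∈ {2}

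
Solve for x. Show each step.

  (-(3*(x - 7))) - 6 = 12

Step 1. [(-(3*(x - 7))) - 6 = 12] -6 is outermost — add 6 both sides ⇒ sub: -(3*(x - 7)) = 18.
Step 2. [-(3*(x - 7)) = 18] flip signs both sides ⇒ neg: 3*(x - 7) = -18.
Step 3. [3*(x - 7) = -18] 3·(inner) — divide through by 3, so div: x - 7 = -6.
Step 4. [x - 7 = -6] add 7: x sits inside (… - 7) ⇒ sub: x = 1.

Answer: x ∈ {1}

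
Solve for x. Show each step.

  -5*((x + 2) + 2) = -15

Step 1. [-5*((x + 2) + 2) = -15] divide by the outer -5, so div: (x + 2) + 2 = 3.
Step 2. [(x + 2) + 2 = 3] subtract 2: x sits inside (… + 2). So sub: x + 2 = 1.
Step 3. [x + 2 = 1] +2 is outermost — subtract 2 both sides ⇒ sub: x = -1.

Answer: x ∈ {-1}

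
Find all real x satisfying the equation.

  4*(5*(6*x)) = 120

Step 1. [4*(5*(6*x)) = 120] 4 out front; divide by 4, so div: 5*(6*x) = 30.
Step 2. [5*(6*x) = 30] 5·(inner) — divide through by 5 ⇒ div: 6*x = 6.
Step 3. [6*x = 6] leading coefficient 6: divide by 6. So div: x = 1.

Answer: x ∈ {1}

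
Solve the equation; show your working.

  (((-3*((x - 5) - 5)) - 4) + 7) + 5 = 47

Step 1. [(((-3*((x - 5) - 5)) - 4) + 7) + 5 = 47] peel the +5: subtract 5 from each side ⇒ sub: ((-3*((x - 5) - 5)) - 4) + 7 = 42.
Step 2. [((-3*((x - 5) - 5)) - 4) + 7 = 42] subtract 7: x sits inside (… + 7). So sub: (-3*((x - 5) - 5)) - 4 = 35.
Step 3. [(-3*((x - 5) - 5)) - 4 = 35] -4 is outermost — add 4 both sides ⇒ sub: -3*((x - 5) - 5) = 39.
Step 4. [-3*((x - 5) - 5) = 39] divide by the outer -3, so div: (x - 5) - 5 = -13.
Step 5. [(x - 5) - 5 = -13] the outer -5 inverts by adding 5 ⇒ sub: x - 5 = -8.
Step 6. [x - 5 = -8] the outer -5 inverts by adding 5 ⇒ sub: x = -3.

Answer: x ∈ {-3}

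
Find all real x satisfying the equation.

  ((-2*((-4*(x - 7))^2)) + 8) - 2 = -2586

Step 1. [((-2*((-4*(x - 7))^2)) + 8) - 2 = -2586] add 2: x sits inside (… - 2). So sub: (-2*((-4*(x - 7))^2)) + 8 = -2584.
Step 2. [(-2*((-4*(x - 7))^2)) + 8 = -2584] subtract 8: x sits inside (… + 8), so sub: -2*((-4*(x - 7))^2) = -2592.
Step 3. [-2*((-4*(x - 7))^2) = -2592] leading coefficient -2: divide by -2, so div: (-4*(x - 7))^2 = 1296.
Step 4. [(-4*(x - 7))^2 = 1296] √ both sides: 1296 ≥ 0 gives two branches. So sqrt: -4*(x - 7) = 36 or -36.
Step 5. [-4*(x - 7) = 36 or -36] leading coefficient -4: divide by -4, so div: x - 7 = -9 or 9.
Step 6. [x - 7 = -9 or 9] add 7: x sits inside (… - 7) ⇒ sub: x = -2 or 16.

Answer: x ∈ {-2, 16}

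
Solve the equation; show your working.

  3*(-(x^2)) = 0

Step 1. [3*(-(x^2)) = 0] 3 out front; divide by 3, so div: -(x^2) = 0.
Step 2. [-(x^2) = 0] flip signs both sides. So neg: x^2 = 0.
Step 3. [x^2 = 0] LHS squared, RHS 0 ≥ 0: apply √ (±) ⇒ sqrt: x = 0.

Answer: x ∈ {0}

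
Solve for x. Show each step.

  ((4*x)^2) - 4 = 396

Step 1. [((4*x)^2) - 4 = 396] -4 is outermost — add 4 both sides, so sub: (4*x)^2 = 400.
Step 2. [(4*x)^2 = 400] 400 ≥ 0, LHS is (·)² — take ±√. So sqrt: 4*x = 20 or -20.
Step 3. [4*x = 20 or -20] 4·(inner) — divide through by 4. So div: x = 5 or -5.

Answer: x ∈ {-5, 5}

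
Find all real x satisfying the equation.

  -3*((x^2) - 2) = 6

Step 1. [-3*((x^2) - 2) = 6] divide by the outer -3 ⇒ div: (x^2) - 2 = -2.
Step 2. [(x^2) - 2 = -2] peel the -2: add 2 from each side. So sub: x^2 = 0.
Step 3. [x^2 = 0] LHS squared, RHS 0 ≥ 0: apply √ (±), so sqrt: x = 0.

Answer: x ∈ {0}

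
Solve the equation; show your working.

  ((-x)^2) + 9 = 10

Step 1. [((-x)^2) + 9 = 10] subtract 9: x sits inside (… + 9). So sub: (-x)^2 = 1.
Step 2. [(-x)^2 = 1] LHS squared, RHS 1 ≥ 0: apply √ (±). So sqrt: -x = 1 or -1.
Step 3. [-x = 1 or -1] flip signs both sides ⇒ neg: x = -1 or 1.

Answer: x ∈ {-1, 1}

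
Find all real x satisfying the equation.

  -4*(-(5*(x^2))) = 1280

Step 1. [-4*(-(5*(x^2))) = 1280] divide by the outer -4, so div: -(5*(x^2)) = -320.
Step 2. [-(5*(x^2)) = -320] LHS negated; negate both sides ⇒ neg: 5*(x^2) = 320.
Step 3. [5*(x^2) = 320] divide by the outer 5. So div: x^2 = 64.
Step 4. [x^2 = 64] 64 ≥ 0, LHS is (·)² — take ±√. So sqrt: x = 8 or -8.

Answer: x ∈ {-8, 8}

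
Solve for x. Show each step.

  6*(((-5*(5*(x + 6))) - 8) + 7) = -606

Step 1. [6*(((-5*(5*(x + 6))) - 8) + 7) = -606] 6 out front; divide by 6. So div: ((-5*(5*(x + 6))) - 8) + 7 = -101.
Step 2. [((-5*(5*(x + 6))) - 8) + 7 = -101] the outer +7 inverts by subtracting 7 ⇒ sub: (-5*(5*(x + 6))) - 8 = -108.
Step 3. [(-5*(5*(x + 6))) - 8 = -108] add 8: x sits inside (… - 8) ⇒ sub: -5*(5*(x + 6)) = -100.
Step 4. [-5*(5*(x + 6)) = -100] -5·(inner) — divide through by -5, so div: 5*(x + 6) = 20.
Step 5. [5*(x + 6) = 20] divide by the outer 5. So div: x + 6 = 4.
Step 6. [x + 6 = 4] subtract 6: x sits inside (… + 6). So sub: x = -2.

Answer: x ∈ {-2}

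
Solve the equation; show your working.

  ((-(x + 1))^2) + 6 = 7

Step 1. [((-(x + 1))^2) + 6 = 7] subtract 6: x sits inside (… + 6). So sub: (-(x + 1))^2 = 1.
Step 2. [(-(x + 1))^2 = 1] LHS squared, RHS 1 ≥ 0: apply √ (±). So sqrt: -(x + 1) = 1 or -1.
Step 3. [-(x + 1) = 1 or -1] LHS negated; negate both sides. So neg: x + 1 = -1 or 1.
Step 4. [x + 1 = -1 or 1] +1 is outermost — subtract 1 both sides, so sub: x = -2 or 0.

Answer: x ∈ {-2, 0}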